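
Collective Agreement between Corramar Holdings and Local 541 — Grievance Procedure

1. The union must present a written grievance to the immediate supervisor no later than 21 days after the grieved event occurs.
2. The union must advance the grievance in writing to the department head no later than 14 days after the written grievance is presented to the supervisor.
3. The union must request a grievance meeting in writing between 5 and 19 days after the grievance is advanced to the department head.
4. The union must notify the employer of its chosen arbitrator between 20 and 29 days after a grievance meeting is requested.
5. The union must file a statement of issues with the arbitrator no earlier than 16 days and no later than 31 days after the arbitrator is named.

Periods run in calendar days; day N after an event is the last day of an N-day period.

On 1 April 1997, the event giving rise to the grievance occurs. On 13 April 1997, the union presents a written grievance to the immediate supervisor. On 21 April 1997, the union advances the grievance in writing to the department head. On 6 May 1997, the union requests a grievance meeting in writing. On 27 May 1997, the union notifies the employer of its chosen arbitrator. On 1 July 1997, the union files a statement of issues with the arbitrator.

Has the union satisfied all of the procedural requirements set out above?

No

(1) due by 1 April 1997 + 21 days = 22 April 1997; completed 13 April 1997, before the deadline.
(2) due by 13 April 1997 + 14 days = 27 April 1997; completed 21 April 1997, before the deadline.
(3) the permitted window runs from 21 April 1997 + 5 = 26 April 1997 to 21 April 1997 + 19 = 10 May 1997; done 6 May 1997, which is between those dates.
(4) the permitted window runs from 6 May 1997 + 20 = 26 May 1997 to 6 May 1997 + 29 = 4 June 1997; done 27 May 1997 — within the window.
(5) the permitted window runs from 27 May 1997 + 16 = 12 June 1997 to 27 May 1997 + 31 = 27 June 1997; done 1 July 1997 — 4 days after the window closed.
The analysis stops there.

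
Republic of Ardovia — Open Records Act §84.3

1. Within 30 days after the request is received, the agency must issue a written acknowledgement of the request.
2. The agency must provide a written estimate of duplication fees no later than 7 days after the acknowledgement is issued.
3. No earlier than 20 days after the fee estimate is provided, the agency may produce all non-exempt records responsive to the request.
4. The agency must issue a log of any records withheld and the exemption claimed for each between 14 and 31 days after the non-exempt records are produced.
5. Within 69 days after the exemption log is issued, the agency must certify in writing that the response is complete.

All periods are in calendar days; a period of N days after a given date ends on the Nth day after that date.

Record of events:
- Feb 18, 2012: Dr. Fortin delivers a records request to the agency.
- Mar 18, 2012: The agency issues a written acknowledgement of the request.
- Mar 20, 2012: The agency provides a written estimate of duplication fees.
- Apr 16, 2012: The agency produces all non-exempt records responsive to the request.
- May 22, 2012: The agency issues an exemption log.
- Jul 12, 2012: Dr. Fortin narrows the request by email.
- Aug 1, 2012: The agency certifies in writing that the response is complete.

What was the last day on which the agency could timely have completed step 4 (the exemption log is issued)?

Step 4 runs from Apr 16, 2012, when the non-exempt records are produced. The window is 14–31 days after Apr 16, 2012; it closes on May 17, 2012.

May 17, 2012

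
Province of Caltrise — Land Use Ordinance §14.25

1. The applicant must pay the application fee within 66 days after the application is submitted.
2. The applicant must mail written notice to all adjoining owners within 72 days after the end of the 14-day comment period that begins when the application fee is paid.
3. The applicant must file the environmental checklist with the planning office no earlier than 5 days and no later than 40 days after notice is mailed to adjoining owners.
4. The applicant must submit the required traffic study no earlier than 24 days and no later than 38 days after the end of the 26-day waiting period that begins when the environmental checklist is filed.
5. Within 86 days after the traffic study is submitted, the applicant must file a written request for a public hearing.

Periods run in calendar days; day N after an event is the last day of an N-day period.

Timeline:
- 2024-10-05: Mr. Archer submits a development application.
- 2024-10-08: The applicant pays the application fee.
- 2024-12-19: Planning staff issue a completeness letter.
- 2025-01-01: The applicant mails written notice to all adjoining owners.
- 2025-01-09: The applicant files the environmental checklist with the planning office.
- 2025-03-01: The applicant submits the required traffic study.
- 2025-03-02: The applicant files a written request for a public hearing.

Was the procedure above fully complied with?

Yes

Step 1 — counting 66 days from 2024-10-05 (when the application is submitted) gives a deadline of 2024-12-10; 2024-10-08 is within that limit.
Step 2 — counting 72 days from 2024-10-22 (end of the 14-day comment period, which began when the application fee is paid on 2024-10-08) gives a deadline of 2025-01-02; completed 2025-01-01, before the deadline.
Step 3 — 5 and 40 days from 2025-01-01 (when notice is mailed to adjoining owners) are 2025-01-06 and 2025-02-10 respectively; done 2025-01-09 — within the window.
Step 4 — 24 and 38 days from 2025-02-04 (end of the 26-day waiting period, which began when the environmental checklist is filed on 2025-01-09) are 2025-02-28 and 2025-03-14 respectively; done 2025-03-01, which is between those dates.
Step 5 — counting 86 days from 2025-03-01 (when the traffic study is submitted) gives a deadline of 2025-05-26; done 2025-03-02 — timely.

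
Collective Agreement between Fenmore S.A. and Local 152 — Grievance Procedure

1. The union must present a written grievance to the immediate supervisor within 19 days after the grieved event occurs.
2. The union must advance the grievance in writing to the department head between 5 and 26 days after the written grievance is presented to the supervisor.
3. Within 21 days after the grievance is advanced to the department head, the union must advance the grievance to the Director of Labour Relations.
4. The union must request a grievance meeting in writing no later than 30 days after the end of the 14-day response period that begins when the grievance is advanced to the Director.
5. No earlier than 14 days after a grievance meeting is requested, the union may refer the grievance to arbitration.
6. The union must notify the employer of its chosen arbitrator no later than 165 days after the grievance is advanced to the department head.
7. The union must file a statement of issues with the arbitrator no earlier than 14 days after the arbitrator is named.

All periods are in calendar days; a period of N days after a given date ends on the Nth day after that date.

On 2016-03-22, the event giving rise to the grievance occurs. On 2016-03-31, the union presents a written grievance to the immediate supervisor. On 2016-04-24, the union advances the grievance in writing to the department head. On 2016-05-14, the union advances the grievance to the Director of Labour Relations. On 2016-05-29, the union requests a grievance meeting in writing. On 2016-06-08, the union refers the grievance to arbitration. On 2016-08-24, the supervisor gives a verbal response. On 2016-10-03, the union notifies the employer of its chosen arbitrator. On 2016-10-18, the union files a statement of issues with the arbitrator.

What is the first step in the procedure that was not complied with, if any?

(1) due by 2016-03-22 + 19 days = 2016-04-10; done 2016-03-31 — timely.
(2) the permitted window runs from 2016-03-31 + 5 = 2016-04-05 to 2016-03-31 + 26 = 2016-04-26; done 2016-04-24 — within the window.
(3) due by 2016-04-24 + 21 days = 2016-05-15; 2016-05-14 is within that limit.
(4) due by 2016-05-28 + 30 days = 2016-06-27; completed 2016-05-29, before the deadline.
(5) permitted from 2016-05-29 + 14 days = 2016-06-12 onward; acted on 2016-06-08, 4 days prematurely.

Step 5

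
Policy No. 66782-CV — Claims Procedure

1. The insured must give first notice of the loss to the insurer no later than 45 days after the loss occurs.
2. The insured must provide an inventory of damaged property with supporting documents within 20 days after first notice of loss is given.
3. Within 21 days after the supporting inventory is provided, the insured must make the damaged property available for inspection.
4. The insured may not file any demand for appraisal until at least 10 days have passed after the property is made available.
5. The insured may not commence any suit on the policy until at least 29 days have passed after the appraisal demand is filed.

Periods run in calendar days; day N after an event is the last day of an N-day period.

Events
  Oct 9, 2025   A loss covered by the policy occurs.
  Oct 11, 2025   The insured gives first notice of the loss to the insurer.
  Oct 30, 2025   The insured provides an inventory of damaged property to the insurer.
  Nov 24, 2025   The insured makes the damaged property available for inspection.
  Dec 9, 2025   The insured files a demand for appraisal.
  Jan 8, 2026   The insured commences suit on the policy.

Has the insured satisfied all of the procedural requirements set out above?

No

Step 1: 45 days after Oct 9, 2025 (when the loss occurs) is Nov 23, 2025; done Oct 11, 2025 — timely.
Step 2: 20 days after Oct 11, 2025 (when first notice of loss is given) is Oct 31, 2025; completed Oct 30, 2025, before the deadline.
Step 3: 21 days after Oct 30, 2025 (when the supporting inventory is provided) is Nov 20, 2025; not done until Nov 24, 2025, 4 days after the deadline.
The analysis stops there.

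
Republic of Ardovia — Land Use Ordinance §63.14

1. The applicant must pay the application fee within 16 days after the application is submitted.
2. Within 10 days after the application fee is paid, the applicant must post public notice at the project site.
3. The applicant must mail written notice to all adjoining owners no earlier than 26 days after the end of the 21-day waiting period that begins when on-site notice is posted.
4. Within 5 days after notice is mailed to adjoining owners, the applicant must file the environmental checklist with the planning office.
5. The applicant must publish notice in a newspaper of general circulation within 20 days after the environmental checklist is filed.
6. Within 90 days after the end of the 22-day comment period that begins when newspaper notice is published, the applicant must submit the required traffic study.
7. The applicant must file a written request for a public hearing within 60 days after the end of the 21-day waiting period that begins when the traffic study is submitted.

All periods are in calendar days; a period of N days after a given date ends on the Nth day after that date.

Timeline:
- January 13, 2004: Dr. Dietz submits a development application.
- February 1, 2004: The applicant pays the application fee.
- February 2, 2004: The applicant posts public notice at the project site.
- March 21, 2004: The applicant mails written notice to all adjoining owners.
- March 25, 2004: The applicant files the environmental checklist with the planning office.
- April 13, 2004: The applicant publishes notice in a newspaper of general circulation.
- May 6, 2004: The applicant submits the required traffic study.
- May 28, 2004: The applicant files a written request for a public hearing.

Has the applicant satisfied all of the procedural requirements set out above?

(1) due by January 13, 2004 + 16 days = January 29, 2004; not done until February 1, 2004, 3 days after the deadline.
Later steps need not be reached.

No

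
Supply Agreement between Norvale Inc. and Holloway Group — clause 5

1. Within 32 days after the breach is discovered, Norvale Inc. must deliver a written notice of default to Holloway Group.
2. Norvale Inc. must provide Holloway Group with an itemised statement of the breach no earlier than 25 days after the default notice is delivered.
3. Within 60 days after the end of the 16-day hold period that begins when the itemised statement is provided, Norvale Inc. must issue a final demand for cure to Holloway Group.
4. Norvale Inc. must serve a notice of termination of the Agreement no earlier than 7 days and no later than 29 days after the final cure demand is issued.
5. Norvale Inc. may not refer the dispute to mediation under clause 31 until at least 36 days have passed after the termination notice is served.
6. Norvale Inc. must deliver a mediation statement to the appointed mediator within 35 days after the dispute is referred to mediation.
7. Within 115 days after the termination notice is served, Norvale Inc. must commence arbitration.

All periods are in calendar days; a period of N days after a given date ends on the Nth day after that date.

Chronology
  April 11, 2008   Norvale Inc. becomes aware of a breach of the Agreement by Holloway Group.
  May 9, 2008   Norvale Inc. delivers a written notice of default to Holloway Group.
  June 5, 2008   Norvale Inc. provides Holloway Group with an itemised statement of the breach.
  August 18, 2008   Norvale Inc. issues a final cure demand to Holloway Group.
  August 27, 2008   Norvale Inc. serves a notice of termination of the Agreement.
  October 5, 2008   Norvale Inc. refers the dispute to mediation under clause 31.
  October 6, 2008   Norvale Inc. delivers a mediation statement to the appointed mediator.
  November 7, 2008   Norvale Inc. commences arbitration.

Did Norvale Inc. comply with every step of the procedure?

Yes

(1) due by April 11, 2008 + 32 days = May 13, 2008; completed May 9, 2008, before the deadline.
(2) permitted from May 9, 2008 + 25 days = June 3, 2008 onward; June 5, 2008 is on or after that date.
(3) due by June 21, 2008 + 60 days = August 20, 2008; done August 18, 2008 — timely.
(4) the permitted window runs from August 18, 2008 + 7 = August 25, 2008 to August 18, 2008 + 29 = September 16, 2008; done August 27, 2008 — within the window.
(5) permitted from August 27, 2008 + 36 days = October 2, 2008 onward; done October 5, 2008, after the minimum wait.
(6) due by October 5, 2008 + 35 days = November 9, 2008; completed October 6, 2008, before the deadline.
(7) due by August 27, 2008 + 115 days = December 20, 2008; done November 7, 2008 — timely.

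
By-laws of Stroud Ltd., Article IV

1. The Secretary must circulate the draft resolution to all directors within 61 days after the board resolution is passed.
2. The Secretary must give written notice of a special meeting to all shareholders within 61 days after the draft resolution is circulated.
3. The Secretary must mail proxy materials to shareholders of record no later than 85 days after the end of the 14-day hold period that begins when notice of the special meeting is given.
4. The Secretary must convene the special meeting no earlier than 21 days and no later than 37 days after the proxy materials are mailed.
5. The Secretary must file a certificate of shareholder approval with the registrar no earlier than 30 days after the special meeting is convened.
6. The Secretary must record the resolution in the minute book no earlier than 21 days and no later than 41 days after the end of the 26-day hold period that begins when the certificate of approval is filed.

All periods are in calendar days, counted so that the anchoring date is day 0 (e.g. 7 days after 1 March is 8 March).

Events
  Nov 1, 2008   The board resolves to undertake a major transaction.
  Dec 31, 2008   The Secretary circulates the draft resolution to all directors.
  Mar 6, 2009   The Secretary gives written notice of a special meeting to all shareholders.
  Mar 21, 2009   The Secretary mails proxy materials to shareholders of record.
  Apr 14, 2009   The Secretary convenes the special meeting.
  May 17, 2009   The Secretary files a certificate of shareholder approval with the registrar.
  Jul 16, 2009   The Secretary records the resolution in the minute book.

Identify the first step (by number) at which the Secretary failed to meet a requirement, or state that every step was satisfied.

Step 2

Step 1 — counting 61 days from Nov 1, 2008 (when the board resolution is passed) gives a deadline of Jan 1, 2009; Dec 31, 2008 is within that limit.
Step 2 — counting 61 days from Dec 31, 2008 (when the draft resolution is circulated) gives a deadline of Mar 2, 2009; not done until Mar 6, 2009, 4 days after the deadline.
The analysis stops there.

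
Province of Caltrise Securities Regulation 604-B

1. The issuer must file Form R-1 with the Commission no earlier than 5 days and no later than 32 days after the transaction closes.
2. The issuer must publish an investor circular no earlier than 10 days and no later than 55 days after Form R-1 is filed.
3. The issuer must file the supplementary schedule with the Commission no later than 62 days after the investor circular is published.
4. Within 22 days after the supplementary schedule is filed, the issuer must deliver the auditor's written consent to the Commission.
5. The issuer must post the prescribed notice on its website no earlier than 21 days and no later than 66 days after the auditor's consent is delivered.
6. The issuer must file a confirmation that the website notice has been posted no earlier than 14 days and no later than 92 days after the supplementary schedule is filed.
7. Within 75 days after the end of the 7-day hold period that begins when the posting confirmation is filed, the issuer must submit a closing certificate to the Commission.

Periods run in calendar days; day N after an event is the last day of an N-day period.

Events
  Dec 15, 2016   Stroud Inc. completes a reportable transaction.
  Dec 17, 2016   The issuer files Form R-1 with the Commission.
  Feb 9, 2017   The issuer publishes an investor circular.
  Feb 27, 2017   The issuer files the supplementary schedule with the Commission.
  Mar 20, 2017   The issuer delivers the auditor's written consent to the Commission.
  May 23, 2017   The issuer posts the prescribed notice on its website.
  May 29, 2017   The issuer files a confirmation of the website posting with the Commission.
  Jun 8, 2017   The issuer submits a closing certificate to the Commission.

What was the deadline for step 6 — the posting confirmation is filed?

May 30, 2017

Step 6 runs from Feb 27, 2017, when the supplementary schedule is filed. The window is 14–92 days after Feb 27, 2017; it closes on May 30, 2017.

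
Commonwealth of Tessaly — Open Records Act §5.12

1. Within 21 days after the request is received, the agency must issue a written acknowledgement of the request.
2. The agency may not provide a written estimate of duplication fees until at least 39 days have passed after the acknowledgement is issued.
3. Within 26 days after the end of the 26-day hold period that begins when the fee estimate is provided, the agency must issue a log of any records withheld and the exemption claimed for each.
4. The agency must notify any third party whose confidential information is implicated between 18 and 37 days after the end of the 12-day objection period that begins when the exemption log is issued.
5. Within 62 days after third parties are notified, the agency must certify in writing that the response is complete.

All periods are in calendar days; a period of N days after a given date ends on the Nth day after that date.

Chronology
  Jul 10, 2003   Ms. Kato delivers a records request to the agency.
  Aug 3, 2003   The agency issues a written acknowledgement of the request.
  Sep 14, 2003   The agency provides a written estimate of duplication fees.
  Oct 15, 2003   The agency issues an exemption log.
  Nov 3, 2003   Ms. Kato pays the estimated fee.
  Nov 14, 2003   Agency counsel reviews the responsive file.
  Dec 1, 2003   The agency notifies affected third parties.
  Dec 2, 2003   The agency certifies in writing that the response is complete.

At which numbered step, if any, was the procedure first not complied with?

Step 1

Step 1: 21 days after Jul 10, 2003 (when the request is received) is Jul 31, 2003; not done until Aug 3, 2003, 3 days after the deadline.
No need to go further; step 1 was not satisfied.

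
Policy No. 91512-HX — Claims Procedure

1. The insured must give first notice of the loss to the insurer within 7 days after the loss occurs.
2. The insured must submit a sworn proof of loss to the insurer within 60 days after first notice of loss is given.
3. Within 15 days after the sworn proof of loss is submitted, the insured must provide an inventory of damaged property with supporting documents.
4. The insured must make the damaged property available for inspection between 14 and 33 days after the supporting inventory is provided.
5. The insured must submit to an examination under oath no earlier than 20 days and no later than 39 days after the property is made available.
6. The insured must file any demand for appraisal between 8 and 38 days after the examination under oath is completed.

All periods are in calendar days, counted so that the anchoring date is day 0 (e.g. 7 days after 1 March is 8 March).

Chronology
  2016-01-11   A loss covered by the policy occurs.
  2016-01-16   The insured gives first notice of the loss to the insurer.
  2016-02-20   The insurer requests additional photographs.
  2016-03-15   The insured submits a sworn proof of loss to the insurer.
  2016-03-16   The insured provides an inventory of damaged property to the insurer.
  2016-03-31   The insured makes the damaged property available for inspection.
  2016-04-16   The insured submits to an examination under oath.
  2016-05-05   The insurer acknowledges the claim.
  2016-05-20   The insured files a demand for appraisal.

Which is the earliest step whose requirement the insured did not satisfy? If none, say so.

Step 5

(1) due by 2016-01-11 + 7 days = 2016-01-18; 2016-01-16 is within that limit.
(2) due by 2016-01-16 + 60 days = 2016-03-16; completed 2016-03-15, before the deadline.
(3) due by 2016-03-15 + 15 days = 2016-03-30; completed 2016-03-16, before the deadline.
(4) the permitted window runs from 2016-03-16 + 14 = 2016-03-30 to 2016-03-16 + 33 = 2016-04-18; done 2016-03-31, which is between those dates.
(5) the permitted window runs from 2016-03-31 + 20 = 2016-04-20 to 2016-03-31 + 39 = 2016-05-09; 2016-04-16 is 4 days too early.
That is the first point of non-compliance.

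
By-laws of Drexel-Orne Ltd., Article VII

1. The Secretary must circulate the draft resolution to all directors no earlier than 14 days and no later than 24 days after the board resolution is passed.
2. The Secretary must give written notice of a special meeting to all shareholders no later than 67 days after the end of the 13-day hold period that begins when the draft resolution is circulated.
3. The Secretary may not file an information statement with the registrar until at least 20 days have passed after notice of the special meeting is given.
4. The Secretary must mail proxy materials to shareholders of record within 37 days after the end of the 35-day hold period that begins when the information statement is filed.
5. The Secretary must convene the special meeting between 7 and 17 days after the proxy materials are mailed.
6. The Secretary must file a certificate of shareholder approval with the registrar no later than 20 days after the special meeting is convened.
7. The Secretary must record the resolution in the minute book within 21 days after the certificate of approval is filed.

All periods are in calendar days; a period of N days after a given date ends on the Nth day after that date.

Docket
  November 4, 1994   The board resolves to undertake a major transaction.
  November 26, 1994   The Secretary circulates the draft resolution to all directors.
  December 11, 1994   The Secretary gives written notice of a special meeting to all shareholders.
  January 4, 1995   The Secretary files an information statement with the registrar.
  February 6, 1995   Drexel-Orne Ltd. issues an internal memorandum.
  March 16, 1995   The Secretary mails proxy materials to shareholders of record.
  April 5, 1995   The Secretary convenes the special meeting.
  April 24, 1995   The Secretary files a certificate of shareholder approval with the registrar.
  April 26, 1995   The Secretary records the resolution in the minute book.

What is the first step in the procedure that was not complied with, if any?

Step 5

(1) the permitted window runs from November 4, 1994 + 14 = November 18, 1994 to November 4, 1994 + 24 = November 28, 1994; done November 26, 1994 — within the window.
(2) due by December 9, 1994 + 67 days = February 14, 1995; December 11, 1994 is within that limit.
(3) permitted from December 11, 1994 + 20 days = December 31, 1994 onward; January 4, 1995 is on or after that date.
(4) due by February 8, 1995 + 37 days = March 17, 1995; March 16, 1995 is within that limit.
(5) the permitted window runs from March 16, 1995 + 7 = March 23, 1995 to March 16, 1995 + 17 = April 2, 1995; April 5, 1995 is 3 days past the end of the window.
That is the first point of non-compliance.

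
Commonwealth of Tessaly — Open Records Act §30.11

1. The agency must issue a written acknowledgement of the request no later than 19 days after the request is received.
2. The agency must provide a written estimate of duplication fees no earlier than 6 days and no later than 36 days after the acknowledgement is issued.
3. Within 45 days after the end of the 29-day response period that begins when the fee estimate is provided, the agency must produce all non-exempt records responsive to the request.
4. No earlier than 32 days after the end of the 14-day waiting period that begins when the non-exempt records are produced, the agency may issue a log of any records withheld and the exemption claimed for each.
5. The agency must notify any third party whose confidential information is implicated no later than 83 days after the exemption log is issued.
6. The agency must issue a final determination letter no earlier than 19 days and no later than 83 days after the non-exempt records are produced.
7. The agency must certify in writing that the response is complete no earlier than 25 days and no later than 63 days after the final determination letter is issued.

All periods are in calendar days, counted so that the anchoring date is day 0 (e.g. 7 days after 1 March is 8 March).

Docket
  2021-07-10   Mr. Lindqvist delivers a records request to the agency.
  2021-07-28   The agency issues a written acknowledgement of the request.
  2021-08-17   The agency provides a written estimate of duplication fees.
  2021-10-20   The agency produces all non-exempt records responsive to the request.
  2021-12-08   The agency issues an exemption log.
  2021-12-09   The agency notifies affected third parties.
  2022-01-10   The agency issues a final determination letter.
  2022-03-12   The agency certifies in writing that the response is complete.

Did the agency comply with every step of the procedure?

Step 1 — counting 19 days from 2021-07-10 (when the request is received) gives a deadline of 2021-07-29; 2021-07-28 is within that limit.
Step 2 — 6 and 36 days from 2021-07-28 (when the acknowledgement is issued) are 2021-08-03 and 2021-09-02 respectively; done 2021-08-17 — within the window.
Step 3 — counting 45 days from 2021-09-15 (end of the 29-day response period, which began when the fee estimate is provided on 2021-08-17) gives a deadline of 2021-10-30; 2021-10-20 is within that limit.
Step 4 — must wait 32 days from 2021-11-03 (end of the 14-day waiting period, which began when the non-exempt records are produced on 2021-10-20), so not before 2021-12-05; done 2021-12-08 — permitted.
Step 5 — counting 83 days from 2021-12-08 (when the exemption log is issued) gives a deadline of 2022-03-01; completed 2021-12-09, before the deadline.
Step 6 — 19 and 83 days from 2021-10-20 (when the non-exempt records are produced) are 2021-11-08 and 2022-01-11 respectively; 2022-01-10 falls inside that range.
Step 7 — 25 and 63 days from 2022-01-10 (when the final determination letter is issued) are 2022-02-04 and 2022-03-14 respectively; 2022-03-12 falls inside that range.

Yes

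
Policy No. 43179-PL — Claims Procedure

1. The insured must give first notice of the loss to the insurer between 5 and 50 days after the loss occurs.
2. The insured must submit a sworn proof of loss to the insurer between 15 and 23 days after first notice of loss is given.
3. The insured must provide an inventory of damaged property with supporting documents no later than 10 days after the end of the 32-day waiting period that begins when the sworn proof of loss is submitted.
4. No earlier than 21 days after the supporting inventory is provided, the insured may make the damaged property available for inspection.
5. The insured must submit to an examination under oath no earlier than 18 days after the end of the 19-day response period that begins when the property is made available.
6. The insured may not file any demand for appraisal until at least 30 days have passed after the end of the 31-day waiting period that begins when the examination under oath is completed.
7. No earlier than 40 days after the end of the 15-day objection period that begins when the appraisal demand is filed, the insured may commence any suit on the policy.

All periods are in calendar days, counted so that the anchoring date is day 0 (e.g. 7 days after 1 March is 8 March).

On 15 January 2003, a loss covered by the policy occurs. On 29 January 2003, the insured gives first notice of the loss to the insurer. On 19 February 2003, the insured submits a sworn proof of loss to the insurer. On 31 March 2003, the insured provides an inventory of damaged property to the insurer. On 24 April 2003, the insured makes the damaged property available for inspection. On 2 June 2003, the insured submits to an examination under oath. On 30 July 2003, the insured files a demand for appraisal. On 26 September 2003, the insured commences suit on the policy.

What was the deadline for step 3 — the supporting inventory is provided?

2 April 2003

The sworn proof of loss is submitted on 19 February 2003; the 32-day waiting period therefore ends 23 March 2003, and step 3 runs from that date. 10 days after 23 March 2003 is 2 April 2003.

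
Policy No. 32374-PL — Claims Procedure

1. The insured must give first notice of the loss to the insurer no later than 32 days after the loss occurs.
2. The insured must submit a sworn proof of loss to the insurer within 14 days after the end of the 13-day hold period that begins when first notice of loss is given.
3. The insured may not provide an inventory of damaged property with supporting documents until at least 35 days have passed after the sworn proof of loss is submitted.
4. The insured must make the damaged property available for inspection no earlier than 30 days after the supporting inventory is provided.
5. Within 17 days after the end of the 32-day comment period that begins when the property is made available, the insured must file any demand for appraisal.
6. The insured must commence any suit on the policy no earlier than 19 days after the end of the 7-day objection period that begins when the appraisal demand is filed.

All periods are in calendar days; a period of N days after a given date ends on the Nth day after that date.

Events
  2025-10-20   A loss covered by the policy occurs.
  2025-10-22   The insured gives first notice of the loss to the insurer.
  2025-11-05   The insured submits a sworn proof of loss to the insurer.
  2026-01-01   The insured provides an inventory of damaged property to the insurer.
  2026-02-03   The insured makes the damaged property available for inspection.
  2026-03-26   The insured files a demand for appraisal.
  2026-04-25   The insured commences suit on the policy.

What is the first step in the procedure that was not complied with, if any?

Step 5

(1) due by 2025-10-20 + 32 days = 2025-11-21; done 2025-10-22 — timely.
(2) due by 2025-11-04 + 14 days = 2025-11-18; done 2025-11-05 — timely.
(3) permitted from 2025-11-05 + 35 days = 2025-12-10 onward; 2026-01-01 is on or after that date.
(4) permitted from 2026-01-01 + 30 days = 2026-01-31 onward; done 2026-02-03, after the minimum wait.
(5) due by 2026-03-07 + 17 days = 2026-03-24; not done until 2026-03-26, 2 days after the deadline.
The procedure was therefore not followed at step 5.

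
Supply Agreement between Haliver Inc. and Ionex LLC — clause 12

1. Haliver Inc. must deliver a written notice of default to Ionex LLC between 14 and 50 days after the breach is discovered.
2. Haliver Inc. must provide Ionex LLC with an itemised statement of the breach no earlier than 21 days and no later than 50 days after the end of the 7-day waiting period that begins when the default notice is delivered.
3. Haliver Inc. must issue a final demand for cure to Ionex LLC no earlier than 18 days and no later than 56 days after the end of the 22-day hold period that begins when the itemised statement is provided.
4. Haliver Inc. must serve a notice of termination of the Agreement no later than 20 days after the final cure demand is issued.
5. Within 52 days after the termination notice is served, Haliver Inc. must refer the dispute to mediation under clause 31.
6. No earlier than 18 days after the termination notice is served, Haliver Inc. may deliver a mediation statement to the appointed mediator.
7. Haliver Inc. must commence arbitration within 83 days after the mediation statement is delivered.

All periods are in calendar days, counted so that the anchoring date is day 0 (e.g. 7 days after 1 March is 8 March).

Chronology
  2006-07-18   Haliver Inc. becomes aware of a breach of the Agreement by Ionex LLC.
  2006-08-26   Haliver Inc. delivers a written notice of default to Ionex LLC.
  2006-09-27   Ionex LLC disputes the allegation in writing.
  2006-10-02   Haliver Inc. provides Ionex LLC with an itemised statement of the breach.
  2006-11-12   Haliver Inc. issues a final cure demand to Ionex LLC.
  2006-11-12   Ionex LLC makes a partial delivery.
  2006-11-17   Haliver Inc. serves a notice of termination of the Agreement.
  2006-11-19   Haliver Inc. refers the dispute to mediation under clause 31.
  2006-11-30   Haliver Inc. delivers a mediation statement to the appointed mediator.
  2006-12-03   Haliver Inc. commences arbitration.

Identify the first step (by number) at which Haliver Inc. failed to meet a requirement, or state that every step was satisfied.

Step 1 — 14 and 50 days from 2006-07-18 (when the breach is discovered) are 2006-08-01 and 2006-09-06 respectively; 2006-08-26 falls inside that range.
Step 2 — 21 and 50 days from 2006-09-02 (end of the 7-day waiting period, which began when the default notice is delivered on 2006-08-26) are 2006-09-23 and 2006-10-22 respectively; done 2006-10-02, which is between those dates.
Step 3 — 18 and 56 days from 2006-10-24 (end of the 22-day hold period, which began when the itemised statement is provided on 2006-10-02) are 2006-11-11 and 2006-12-19 respectively; done 2006-11-12, which is between those dates.
Step 4 — counting 20 days from 2006-11-12 (when the final cure demand is issued) gives a deadline of 2006-12-02; done 2006-11-17 — timely.
Step 5 — counting 52 days from 2006-11-17 (when the termination notice is served) gives a deadline of 2007-01-08; completed 2006-11-19, before the deadline.
Step 6 — must wait 18 days from 2006-11-17 (when the termination notice is served), so not before 2006-12-05; acted on 2006-11-30, 5 days prematurely.
That is the first point of non-compliance.

Step 6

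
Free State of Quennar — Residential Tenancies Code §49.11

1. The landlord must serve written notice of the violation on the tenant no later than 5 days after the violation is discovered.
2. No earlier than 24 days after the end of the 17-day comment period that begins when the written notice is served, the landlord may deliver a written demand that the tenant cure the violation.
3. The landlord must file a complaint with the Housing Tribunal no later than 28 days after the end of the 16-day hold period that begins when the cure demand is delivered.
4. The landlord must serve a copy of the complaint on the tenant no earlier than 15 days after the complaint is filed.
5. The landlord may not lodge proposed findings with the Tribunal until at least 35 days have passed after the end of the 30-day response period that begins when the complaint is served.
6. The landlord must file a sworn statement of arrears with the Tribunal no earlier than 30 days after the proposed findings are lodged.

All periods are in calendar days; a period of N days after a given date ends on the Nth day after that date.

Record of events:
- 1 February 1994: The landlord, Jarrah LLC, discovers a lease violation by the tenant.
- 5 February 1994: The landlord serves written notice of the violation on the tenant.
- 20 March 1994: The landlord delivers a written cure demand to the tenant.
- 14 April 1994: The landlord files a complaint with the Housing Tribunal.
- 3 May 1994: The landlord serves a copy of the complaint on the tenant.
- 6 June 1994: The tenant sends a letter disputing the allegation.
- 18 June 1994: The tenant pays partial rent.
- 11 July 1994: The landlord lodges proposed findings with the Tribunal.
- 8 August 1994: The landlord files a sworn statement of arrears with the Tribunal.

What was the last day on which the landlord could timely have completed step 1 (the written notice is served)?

6 February 1994

Step 1 runs from 1 February 1994, when the violation is discovered. 5 days after 1 February 1994 is 6 February 1994.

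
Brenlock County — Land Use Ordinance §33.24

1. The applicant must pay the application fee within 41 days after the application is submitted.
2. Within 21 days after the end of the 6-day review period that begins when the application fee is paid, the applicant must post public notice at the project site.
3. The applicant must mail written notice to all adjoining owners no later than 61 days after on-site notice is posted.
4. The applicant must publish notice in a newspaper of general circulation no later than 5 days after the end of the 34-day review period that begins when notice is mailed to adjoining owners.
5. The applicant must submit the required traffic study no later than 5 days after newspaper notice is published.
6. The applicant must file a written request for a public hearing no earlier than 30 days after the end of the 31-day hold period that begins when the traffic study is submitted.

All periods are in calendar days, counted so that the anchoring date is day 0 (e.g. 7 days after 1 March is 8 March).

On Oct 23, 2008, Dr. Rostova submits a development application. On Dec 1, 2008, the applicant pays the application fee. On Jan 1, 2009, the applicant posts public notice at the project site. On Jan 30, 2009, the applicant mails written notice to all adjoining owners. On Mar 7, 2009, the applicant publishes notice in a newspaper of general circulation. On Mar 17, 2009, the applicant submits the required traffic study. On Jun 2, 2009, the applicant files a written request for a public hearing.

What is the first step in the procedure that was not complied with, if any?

Step 2

(1) due by Oct 23, 2008 + 41 days = Dec 3, 2008; Dec 1, 2008 is within that limit.
(2) due by Dec 7, 2008 + 21 days = Dec 28, 2008; Jan 1, 2009 misses that deadline by 4 days.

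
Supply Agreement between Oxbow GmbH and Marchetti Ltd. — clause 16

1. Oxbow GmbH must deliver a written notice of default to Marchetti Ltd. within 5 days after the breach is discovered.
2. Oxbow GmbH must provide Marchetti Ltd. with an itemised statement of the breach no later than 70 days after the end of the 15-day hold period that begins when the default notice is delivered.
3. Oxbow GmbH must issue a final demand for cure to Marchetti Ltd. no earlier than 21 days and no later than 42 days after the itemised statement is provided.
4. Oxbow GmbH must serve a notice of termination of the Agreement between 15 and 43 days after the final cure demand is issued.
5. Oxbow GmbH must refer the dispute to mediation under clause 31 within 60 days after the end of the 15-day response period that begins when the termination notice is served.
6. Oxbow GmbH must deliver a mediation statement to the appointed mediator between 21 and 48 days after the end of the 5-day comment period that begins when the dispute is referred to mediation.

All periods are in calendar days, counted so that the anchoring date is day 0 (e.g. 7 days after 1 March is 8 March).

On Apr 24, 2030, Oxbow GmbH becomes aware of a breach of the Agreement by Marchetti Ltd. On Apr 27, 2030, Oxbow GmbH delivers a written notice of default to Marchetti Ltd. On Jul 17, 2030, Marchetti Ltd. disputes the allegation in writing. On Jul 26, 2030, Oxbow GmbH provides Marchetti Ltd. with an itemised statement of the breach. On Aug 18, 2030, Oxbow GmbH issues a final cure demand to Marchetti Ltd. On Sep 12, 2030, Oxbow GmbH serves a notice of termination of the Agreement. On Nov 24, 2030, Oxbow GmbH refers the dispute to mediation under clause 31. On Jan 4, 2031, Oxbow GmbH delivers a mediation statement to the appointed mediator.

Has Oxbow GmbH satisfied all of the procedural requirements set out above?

No

Step 1 — counting 5 days from Apr 24, 2030 (when the breach is discovered) gives a deadline of Apr 29, 2030; Apr 27, 2030 is within that limit.
Step 2 — counting 70 days from May 12, 2030 (end of the 15-day hold period, which began when the default notice is delivered on Apr 27, 2030) gives a deadline of Jul 21, 2030; done Jul 26, 2030 — 5 days late.
The procedure was therefore not followed at step 2.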